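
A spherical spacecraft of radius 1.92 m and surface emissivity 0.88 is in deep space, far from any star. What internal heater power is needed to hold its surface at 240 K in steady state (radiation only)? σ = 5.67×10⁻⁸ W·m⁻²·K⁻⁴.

P = εσ·4πr²·T⁴.
4πr² = 46.32 m²; T⁴ = 3.318×10⁹ K⁴.
P = 0.88·5.67×10⁻⁸·46.32·3.318×10⁹.

P ≈ 7670 W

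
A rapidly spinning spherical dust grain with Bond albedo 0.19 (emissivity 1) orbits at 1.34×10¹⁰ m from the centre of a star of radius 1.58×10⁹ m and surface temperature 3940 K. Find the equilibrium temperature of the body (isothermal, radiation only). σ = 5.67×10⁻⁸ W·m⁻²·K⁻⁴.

T ≈ 908 K

The star's surface emits σT_*⁴; at distance d the flux is S = σT_*⁴(R_*/d)².
S = 5.67×10⁻⁸·(3940)⁴·(1.58×10⁹/1.34×10¹⁰)² = 1.900×10⁵ W/m².
For an isothermal sphere T⁴ = (1−a)S/(4σ) = 6.784×10¹¹ K⁴.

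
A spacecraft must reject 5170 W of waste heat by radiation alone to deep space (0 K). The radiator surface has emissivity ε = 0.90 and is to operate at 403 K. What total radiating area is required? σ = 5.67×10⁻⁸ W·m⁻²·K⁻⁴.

A ≈ 3.84 m²

P = εσA T⁴ ⇒ A = P/(εσT⁴).
T⁴ = 2.638×10¹⁰ K⁴.
A = 5170/(0.90 × 5.67×10⁻⁸ × 2.638×10¹⁰).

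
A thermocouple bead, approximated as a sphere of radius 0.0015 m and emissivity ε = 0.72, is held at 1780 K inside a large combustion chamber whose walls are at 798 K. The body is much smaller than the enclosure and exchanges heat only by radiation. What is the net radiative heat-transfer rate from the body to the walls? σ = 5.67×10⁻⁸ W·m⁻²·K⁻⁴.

P_net ≈ 11.1 W

For a small grey body in a large enclosure: P_net = εσA(T_body⁴ − T_wall⁴).
A = 4πr² = 2.827×10⁻⁵ m²; T_body⁴ − T_wall⁴ = 1.004×10¹³ − 4.055×10¹¹ = 9.633×10¹² K⁴.
|P_net| = 0.72·5.67×10⁻⁸·2.827×10⁻⁵·9.633×10¹².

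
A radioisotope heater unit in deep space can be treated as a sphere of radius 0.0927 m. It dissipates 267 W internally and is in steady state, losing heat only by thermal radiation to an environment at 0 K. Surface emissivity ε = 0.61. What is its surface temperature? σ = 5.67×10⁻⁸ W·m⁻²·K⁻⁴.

Steady state: internal power = radiated power, P = εσA T⁴.
Radiating area A = 4πr² = 0.1080 m².
T⁴ = P/(εσA) = 267/(0.61·5.67×10⁻⁸·0.1080) = 7.149×10¹⁰ K⁴.
T = (7.149×10¹⁰)^(1/4).

T ≈ 517 K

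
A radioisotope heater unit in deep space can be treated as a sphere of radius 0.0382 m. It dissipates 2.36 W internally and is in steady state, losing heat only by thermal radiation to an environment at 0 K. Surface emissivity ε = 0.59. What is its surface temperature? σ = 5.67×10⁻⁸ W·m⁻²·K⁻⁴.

Steady state: internal power = radiated power, P = εσA T⁴.
Radiating area A = 4πr² = 0.01834 m².
T⁴ = P/(εσA) = 2.36/(0.59·5.67×10⁻⁸·0.01834) = 3.847×10⁹ K⁴.
T = (3.847×10⁹)^(1/4).

T ≈ 249 K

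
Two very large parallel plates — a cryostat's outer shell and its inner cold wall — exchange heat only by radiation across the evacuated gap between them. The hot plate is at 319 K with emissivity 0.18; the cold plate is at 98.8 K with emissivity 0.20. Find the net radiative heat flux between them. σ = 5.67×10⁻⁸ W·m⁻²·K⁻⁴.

q ≈ 60.9 W/m²

For two infinite grey parallel plates, q = σ(T₁⁴ − T₂⁴)/(1/ε₁ + 1/ε₂ − 1).
T₁⁴ − T₂⁴ = 1.036×10¹⁰ − 9.529×10⁷ = 1.026×10¹⁰ K⁴.
1/ε₁ + 1/ε₂ − 1 = 5.556 + 5.000 − 1 = 9.556.
q = 5.67×10⁻⁸ × 1.026×10¹⁰ / 9.556.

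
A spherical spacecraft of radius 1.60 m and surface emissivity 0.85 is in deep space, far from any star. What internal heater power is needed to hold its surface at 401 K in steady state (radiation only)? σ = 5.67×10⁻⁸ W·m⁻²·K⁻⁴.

P = εσ·4πr²·T⁴.
4πr² = 32.17 m²; T⁴ = 2.586×10¹⁰ K⁴.
P = 0.85·5.67×10⁻⁸·32.17·2.586×10¹⁰.

P ≈ 40100 W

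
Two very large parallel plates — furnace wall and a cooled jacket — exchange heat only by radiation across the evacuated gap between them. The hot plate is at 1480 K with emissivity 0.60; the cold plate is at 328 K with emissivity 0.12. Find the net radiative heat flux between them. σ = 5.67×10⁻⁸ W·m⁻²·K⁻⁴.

For two infinite grey parallel plates, q = σ(T₁⁴ − T₂⁴)/(1/ε₁ + 1/ε₂ − 1).
T₁⁴ − T₂⁴ = 4.798×10¹² − 1.157×10¹⁰ = 4.786×10¹² K⁴.
1/ε₁ + 1/ε₂ − 1 = 1.667 + 8.333 − 1 = 9.000.
q = 5.67×10⁻⁸ × 4.786×10¹² / 9.000.

q ≈ 30200 W/m²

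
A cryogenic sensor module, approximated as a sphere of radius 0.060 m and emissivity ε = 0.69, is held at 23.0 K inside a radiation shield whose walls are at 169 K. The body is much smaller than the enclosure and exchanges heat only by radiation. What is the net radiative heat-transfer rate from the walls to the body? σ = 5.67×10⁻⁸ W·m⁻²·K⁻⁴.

For a small grey body in a large enclosure: P_net = εσA(T_body⁴ − T_wall⁴).
A = 4πr² = 0.04524 m²; T_body⁴ − T_wall⁴ = 2.798×10⁵ − 8.157×10⁸ = -8.155×10⁸ K⁴.
|P_net| = 0.69·5.67×10⁻⁸·0.04524·8.155×10⁸.

P_net ≈ 1.44 W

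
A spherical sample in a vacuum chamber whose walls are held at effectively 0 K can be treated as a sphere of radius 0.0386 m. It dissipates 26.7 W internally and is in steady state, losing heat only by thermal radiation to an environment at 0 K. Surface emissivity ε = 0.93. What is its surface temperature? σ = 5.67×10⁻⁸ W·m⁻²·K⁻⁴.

T ≈ 406 K

Steady state: internal power = radiated power, P = εσA T⁴.
Radiating area A = 4πr² = 0.01872 m².
T⁴ = P/(εσA) = 26.7/(0.93·5.67×10⁻⁸·0.01872) = 2.704×10¹⁰ K⁴.
T = (2.704×10¹⁰)^(1/4).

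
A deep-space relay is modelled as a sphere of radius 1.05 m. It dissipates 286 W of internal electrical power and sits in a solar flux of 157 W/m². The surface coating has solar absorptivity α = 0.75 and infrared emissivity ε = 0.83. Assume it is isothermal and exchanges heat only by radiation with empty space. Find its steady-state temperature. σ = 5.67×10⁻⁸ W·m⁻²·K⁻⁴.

T ≈ 181 K

At steady state, absorbed solar power + internal power = radiated power.
Absorbed: α·S·A_cross = 0.75·157·3.464 = 407.8 W (cross-section πr²).
Total input = 407.8 + 286 = 693.8 W.
Radiated: εσ·A_surf·T⁴ with A_surf = 4πr² = 13.85 m².
T⁴ = 693.8/(0.83·5.67×10⁻⁸·13.85) = 1.064×10⁹ K⁴.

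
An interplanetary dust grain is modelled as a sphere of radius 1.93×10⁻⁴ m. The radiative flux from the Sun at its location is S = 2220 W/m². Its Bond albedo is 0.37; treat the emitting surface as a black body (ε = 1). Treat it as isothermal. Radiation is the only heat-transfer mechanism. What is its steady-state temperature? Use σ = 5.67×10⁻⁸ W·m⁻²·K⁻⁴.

T ≈ 280 K

At equilibrium, absorbed power = emitted power.
Absorbing cross-section = πr² = 1.170×10⁻⁷ m²; emitting surface = 4πr² = 4.681×10⁻⁷ m² (ratio 4).
(1−a)S·A_cross = εσ·A_surf·T⁴  ⇒  T⁴ = (1−a)S/(4σ).
T⁴ = 0.630·2220/(4·5.67×10⁻⁸) = 6.167×10⁹ K⁴.
T = (6.167×10⁹)^(1/4).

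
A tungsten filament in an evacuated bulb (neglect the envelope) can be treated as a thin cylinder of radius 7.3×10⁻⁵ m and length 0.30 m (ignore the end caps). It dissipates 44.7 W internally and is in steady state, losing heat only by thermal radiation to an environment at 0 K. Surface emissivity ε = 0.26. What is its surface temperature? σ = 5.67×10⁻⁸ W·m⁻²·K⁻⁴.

T ≈ 2170 K

Steady state: internal power = radiated power, P = εσA T⁴.
Radiating area A = 2πrL = 1.376×10⁻⁴ m².
T⁴ = P/(εσA) = 44.7/(0.26·5.67×10⁻⁸·1.376×10⁻⁴) = 2.204×10¹³ K⁴.
T = (2.204×10¹³)^(1/4).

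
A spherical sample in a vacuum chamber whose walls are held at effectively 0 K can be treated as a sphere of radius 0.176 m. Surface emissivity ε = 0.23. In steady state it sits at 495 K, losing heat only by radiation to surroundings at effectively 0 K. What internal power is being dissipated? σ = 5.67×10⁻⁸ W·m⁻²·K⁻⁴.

P ≈ 305 W

Steady state: P = εσA T⁴.
A = 4πr² = 0.3893 m²; T⁴ = (495)⁴ = 6.004×10¹⁰ K⁴.
P = 0.23 × 5.67×10⁻⁸ × 0.3893 × 6.004×10¹⁰.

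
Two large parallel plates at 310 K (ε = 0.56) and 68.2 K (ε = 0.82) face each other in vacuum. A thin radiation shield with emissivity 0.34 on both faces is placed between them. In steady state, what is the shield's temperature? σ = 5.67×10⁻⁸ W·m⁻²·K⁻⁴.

T_s ≈ 255 K

In steady state the net flux on the hot side equals that on the cold side.
σ(T₁⁴−T_s⁴)/D₁ = σ(T_s⁴−T₂⁴)/D₂, with D₁ = 1/ε₁+1/ε_s−1 = 3.727, D₂ = 1/ε_s+1/ε₂−1 = 3.161.
Solve for T_s⁴: T_s⁴ = (D₂·T₁⁴ + D₁·T₂⁴)/(D₁+D₂) = 4.250×10⁹ K⁴.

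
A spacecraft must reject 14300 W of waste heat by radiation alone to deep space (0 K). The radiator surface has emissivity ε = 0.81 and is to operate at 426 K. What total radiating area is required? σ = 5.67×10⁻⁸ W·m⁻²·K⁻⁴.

A ≈ 9.45 m²

P = εσA T⁴ ⇒ A = P/(εσT⁴).
T⁴ = 3.293×10¹⁰ K⁴.
A = 14300/(0.81 × 5.67×10⁻⁸ × 3.293×10¹⁰).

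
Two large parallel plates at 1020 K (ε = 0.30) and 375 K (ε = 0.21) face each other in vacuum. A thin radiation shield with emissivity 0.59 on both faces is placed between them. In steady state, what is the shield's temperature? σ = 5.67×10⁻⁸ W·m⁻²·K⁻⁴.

T_s ≈ 891 K

In steady state the net flux on the hot side equals that on the cold side.
σ(T₁⁴−T_s⁴)/D₁ = σ(T_s⁴−T₂⁴)/D₂, with D₁ = 1/ε₁+1/ε_s−1 = 4.028, D₂ = 1/ε_s+1/ε₂−1 = 5.457.
Solve for T_s⁴: T_s⁴ = (D₂·T₁⁴ + D₁·T₂⁴)/(D₁+D₂) = 6.311×10¹¹ K⁴.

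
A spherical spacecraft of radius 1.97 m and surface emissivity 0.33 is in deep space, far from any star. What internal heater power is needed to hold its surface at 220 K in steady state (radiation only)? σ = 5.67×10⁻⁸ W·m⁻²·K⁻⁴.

P = εσ·4πr²·T⁴.
4πr² = 48.77 m²; T⁴ = 2.343×10⁹ K⁴.
P = 0.33·5.67×10⁻⁸·48.77·2.343×10⁹.

P ≈ 2140 W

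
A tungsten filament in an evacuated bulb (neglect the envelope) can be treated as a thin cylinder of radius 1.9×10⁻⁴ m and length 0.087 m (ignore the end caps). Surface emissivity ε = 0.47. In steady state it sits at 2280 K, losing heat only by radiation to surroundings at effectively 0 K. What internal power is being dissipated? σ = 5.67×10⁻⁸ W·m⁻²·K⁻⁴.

P ≈ 74.8 W

Steady state: P = εσA T⁴.
A = 2πrL = 1.039×10⁻⁴ m²; T⁴ = (2280)⁴ = 2.702×10¹³ K⁴.
P = 0.47 × 5.67×10⁻⁸ × 1.039×10⁻⁴ × 2.702×10¹³.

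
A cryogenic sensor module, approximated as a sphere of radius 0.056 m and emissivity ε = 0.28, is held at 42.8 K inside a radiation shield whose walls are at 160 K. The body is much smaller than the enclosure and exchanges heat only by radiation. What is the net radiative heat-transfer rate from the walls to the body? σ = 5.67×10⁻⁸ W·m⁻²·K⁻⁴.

P_net ≈ 0.408 W

For a small grey body in a large enclosure: P_net = εσA(T_body⁴ − T_wall⁴).
A = 4πr² = 0.03941 m²; T_body⁴ − T_wall⁴ = 3.356×10⁶ − 6.554×10⁸ = -6.520×10⁸ K⁴.
|P_net| = 0.28·5.67×10⁻⁸·0.03941·6.520×10⁸.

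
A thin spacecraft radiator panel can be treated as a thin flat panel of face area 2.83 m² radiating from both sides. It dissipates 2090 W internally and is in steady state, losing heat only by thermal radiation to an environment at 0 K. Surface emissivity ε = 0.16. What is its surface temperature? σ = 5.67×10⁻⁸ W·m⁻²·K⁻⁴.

Steady state: internal power = radiated power, P = εσA T⁴.
Radiating area A = 2·2.83 = 5.660 m².
T⁴ = P/(εσA) = 2090/(0.16·5.67×10⁻⁸·5.660) = 4.070×10¹⁰ K⁴.
T = (4.070×10¹⁰)^(1/4).

T ≈ 449 K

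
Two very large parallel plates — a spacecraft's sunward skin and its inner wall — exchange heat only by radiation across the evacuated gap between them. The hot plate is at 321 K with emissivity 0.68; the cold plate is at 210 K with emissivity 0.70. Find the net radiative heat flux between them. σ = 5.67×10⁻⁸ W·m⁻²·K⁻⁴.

q ≈ 259 W/m²

For two infinite grey parallel plates, q = σ(T₁⁴ − T₂⁴)/(1/ε₁ + 1/ε₂ − 1).
T₁⁴ − T₂⁴ = 1.062×10¹⁰ − 1.945×10⁹ = 8.673×10⁹ K⁴.
1/ε₁ + 1/ε₂ − 1 = 1.471 + 1.429 − 1 = 1.899.
q = 5.67×10⁻⁸ × 8.673×10⁹ / 1.899.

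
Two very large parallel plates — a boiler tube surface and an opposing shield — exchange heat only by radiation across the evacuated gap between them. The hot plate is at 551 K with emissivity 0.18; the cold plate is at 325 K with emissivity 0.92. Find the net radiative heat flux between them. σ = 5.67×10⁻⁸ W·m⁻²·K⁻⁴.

For two infinite grey parallel plates, q = σ(T₁⁴ − T₂⁴)/(1/ε₁ + 1/ε₂ − 1).
T₁⁴ − T₂⁴ = 9.217×10¹⁰ − 1.116×10¹⁰ = 8.102×10¹⁰ K⁴.
1/ε₁ + 1/ε₂ − 1 = 5.556 + 1.087 − 1 = 5.643.
q = 5.67×10⁻⁸ × 8.102×10¹⁰ / 5.643.

q ≈ 814 W/m²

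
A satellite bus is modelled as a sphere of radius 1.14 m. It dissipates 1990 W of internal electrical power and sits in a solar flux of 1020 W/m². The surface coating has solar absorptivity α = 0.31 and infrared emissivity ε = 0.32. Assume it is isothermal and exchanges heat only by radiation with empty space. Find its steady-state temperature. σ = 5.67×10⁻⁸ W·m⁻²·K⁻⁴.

At steady state, absorbed solar power + internal power = radiated power.
Absorbed: α·S·A_cross = 0.31·1020·4.083 = 1291 W (cross-section πr²).
Total input = 1291 + 1990 = 3281 W.
Radiated: εσ·A_surf·T⁴ with A_surf = 4πr² = 16.33 m².
T⁴ = 3281/(0.32·5.67×10⁻⁸·16.33) = 1.107×10¹⁰ K⁴.

T ≈ 324 K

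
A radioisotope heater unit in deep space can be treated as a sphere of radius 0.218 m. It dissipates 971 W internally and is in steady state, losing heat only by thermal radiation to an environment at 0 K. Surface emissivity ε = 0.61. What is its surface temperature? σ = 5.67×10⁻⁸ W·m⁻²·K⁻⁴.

Steady state: internal power = radiated power, P = εσA T⁴.
Radiating area A = 4πr² = 0.5972 m².
T⁴ = P/(εσA) = 971/(0.61·5.67×10⁻⁸·0.5972) = 4.701×10¹⁰ K⁴.
T = (4.701×10¹⁰)^(1/4).

T ≈ 466 K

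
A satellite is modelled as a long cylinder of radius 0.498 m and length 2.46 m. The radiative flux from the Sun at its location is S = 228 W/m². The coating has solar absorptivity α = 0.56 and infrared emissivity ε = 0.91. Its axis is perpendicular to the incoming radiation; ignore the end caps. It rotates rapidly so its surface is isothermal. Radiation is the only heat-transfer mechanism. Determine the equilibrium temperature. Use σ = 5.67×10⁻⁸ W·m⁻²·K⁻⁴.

T ≈ 168 K

At equilibrium, absorbed power = emitted power.
Absorbing cross-section = 2rL = 2.450 m²; emitting surface = 2πrL = 7.697 m² (ratio π).
αS·A_cross = εσ·A_surf·T⁴  ⇒  T⁴ = αS/(ε·πσ).
T⁴ = 0.560·228/(0.91·π·5.67×10⁻⁸) = 7.877×10⁸ K⁴.
T = (7.877×10⁸)^(1/4).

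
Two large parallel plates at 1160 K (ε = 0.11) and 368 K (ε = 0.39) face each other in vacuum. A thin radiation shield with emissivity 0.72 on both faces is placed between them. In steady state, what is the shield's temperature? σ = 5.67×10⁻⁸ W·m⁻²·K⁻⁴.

In steady state the net flux on the hot side equals that on the cold side.
σ(T₁⁴−T_s⁴)/D₁ = σ(T_s⁴−T₂⁴)/D₂, with D₁ = 1/ε₁+1/ε_s−1 = 9.480, D₂ = 1/ε_s+1/ε₂−1 = 2.953.
Solve for T_s⁴: T_s⁴ = (D₂·T₁⁴ + D₁·T₂⁴)/(D₁+D₂) = 4.440×10¹¹ K⁴.

T_s ≈ 816 K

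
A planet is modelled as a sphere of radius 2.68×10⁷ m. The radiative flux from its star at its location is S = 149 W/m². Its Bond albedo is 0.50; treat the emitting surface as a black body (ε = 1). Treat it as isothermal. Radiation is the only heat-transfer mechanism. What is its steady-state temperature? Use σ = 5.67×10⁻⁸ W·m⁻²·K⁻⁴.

T ≈ 135 K

At equilibrium, absorbed power = emitted power.
Absorbing cross-section = πr² = 2.256×10¹⁵ m²; emitting surface = 4πr² = 9.026×10¹⁵ m² (ratio 4).
(1−a)S·A_cross = εσ·A_surf·T⁴  ⇒  T⁴ = (1−a)S/(4σ).
T⁴ = 0.500·149/(4·5.67×10⁻⁸) = 3.285×10⁸ K⁴.
T = (3.285×10⁸)^(1/4).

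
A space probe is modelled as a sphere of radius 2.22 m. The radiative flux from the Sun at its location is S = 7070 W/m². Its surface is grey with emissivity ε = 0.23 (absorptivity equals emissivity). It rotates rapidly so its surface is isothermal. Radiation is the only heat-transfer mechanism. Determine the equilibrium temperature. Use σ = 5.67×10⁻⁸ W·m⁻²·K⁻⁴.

At equilibrium, absorbed power = emitted power.
Absorbing cross-section = πr² = 15.48 m²; emitting surface = 4πr² = 61.93 m² (ratio 4).
εS·A_cross = εσ·A_surf·T⁴  ⇒  T⁴ = S/(4σ)   (ε cancels).
T⁴ = 7070/(4·5.67×10⁻⁸) = 3.117×10¹⁰ K⁴.
T = (3.117×10¹⁰)^(1/4).

T ≈ 420 K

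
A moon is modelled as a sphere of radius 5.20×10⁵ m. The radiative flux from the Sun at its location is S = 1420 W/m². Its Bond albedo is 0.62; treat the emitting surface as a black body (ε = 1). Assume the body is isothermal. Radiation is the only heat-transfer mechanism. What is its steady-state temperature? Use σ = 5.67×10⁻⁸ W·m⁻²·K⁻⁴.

At equilibrium, absorbed power = emitted power.
Absorbing cross-section = πr² = 8.495×10¹¹ m²; emitting surface = 4πr² = 3.398×10¹² m² (ratio 4).
(1−a)S·A_cross = εσ·A_surf·T⁴  ⇒  T⁴ = (1−a)S/(4σ).
T⁴ = 0.380·1420/(4·5.67×10⁻⁸) = 2.379×10⁹ K⁴.
T = (2.379×10⁹)^(1/4).

T ≈ 221 K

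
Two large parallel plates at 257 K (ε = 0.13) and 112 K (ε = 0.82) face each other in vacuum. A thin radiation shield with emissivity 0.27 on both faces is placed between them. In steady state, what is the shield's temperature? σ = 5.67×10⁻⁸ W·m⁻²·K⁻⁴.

T_s ≈ 190 K

In steady state the net flux on the hot side equals that on the cold side.
σ(T₁⁴−T_s⁴)/D₁ = σ(T_s⁴−T₂⁴)/D₂, with D₁ = 1/ε₁+1/ε_s−1 = 10.40, D₂ = 1/ε_s+1/ε₂−1 = 3.923.
Solve for T_s⁴: T_s⁴ = (D₂·T₁⁴ + D₁·T₂⁴)/(D₁+D₂) = 1.309×10⁹ K⁴.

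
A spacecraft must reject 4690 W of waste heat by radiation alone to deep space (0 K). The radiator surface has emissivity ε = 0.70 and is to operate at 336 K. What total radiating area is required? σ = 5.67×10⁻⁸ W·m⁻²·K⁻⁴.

P = εσA T⁴ ⇒ A = P/(εσT⁴).
T⁴ = 1.275×10¹⁰ K⁴.
A = 4690/(0.70 × 5.67×10⁻⁸ × 1.275×10¹⁰).

A ≈ 9.27 m²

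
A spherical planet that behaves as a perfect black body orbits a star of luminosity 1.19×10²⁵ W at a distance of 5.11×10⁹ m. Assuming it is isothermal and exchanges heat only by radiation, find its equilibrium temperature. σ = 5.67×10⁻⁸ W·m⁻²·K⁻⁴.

T ≈ 632 K

First find the stellar flux at distance d: S = L/(4πd²) = 1.19×10²⁵/(4π·(5.11×10⁹)²) = 36270 W/m².
For an isothermal sphere, absorbed (1−a)S·πr² = emitted σ·4πr²·T⁴, so T⁴ = (1−a)S/(4σ).
T⁴ = 1.00·36270/(4·5.67×10⁻⁸) = 1.599×10¹¹ K⁴.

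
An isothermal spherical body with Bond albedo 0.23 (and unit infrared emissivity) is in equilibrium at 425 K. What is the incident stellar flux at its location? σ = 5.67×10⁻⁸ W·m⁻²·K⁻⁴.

(1−a)S·πr² = σ·4πr²·T⁴ ⇒ S = 4σT⁴/(1−a).
S = 4·5.67×10⁻⁸·3.263×10¹⁰/0.770.

S ≈ 9610 W/m²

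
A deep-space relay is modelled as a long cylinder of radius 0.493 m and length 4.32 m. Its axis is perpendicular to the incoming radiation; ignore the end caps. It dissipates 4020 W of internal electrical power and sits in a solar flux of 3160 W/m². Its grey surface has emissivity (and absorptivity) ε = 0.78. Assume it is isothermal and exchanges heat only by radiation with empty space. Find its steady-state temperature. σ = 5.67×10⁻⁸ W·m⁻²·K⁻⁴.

T ≈ 396 K

At steady state, absorbed solar power + internal power = radiated power.
Absorbed: α·S·A_cross = 0.78·3160·4.260 = 10500 W (cross-section 2rL).
Total input = 10500 + 4020 = 14520 W.
Radiated: εσ·A_surf·T⁴ with A_surf = 2πrL = 13.38 m².
T⁴ = 14520/(0.78·5.67×10⁻⁸·13.38) = 2.453×10¹⁰ K⁴.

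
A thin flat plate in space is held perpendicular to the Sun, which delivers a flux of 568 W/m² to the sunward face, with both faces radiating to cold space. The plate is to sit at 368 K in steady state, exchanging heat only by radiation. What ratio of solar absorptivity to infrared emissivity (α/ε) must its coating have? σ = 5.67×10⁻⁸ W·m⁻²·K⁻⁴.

Balance: αS·A = εσ·2A·T⁴ ⇒ α/ε = 2σT⁴/S.
α/ε = 2·5.67×10⁻⁸·(368)⁴/568 = 2·5.67×10⁻⁸·1.834×10¹⁰/568.

α/ε ≈ 3.66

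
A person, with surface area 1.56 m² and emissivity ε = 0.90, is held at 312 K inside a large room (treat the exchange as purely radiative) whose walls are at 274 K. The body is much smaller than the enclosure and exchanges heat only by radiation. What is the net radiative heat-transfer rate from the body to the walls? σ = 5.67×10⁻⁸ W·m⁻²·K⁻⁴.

For a small grey body in a large enclosure: P_net = εσA(T_body⁴ − T_wall⁴).
A = 1.56 m²; T_body⁴ − T_wall⁴ = 9.476×10⁹ − 5.636×10⁹ = 3.839×10⁹ K⁴.
|P_net| = 0.90·5.67×10⁻⁸·1.560·3.839×10⁹.

P_net ≈ 306 W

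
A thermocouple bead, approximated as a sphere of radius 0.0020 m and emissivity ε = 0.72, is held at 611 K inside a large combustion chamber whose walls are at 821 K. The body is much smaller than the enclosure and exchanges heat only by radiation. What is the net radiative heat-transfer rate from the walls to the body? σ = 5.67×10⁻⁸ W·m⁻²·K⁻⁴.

For a small grey body in a large enclosure: P_net = εσA(T_body⁴ − T_wall⁴).
A = 4πr² = 5.027×10⁻⁵ m²; T_body⁴ − T_wall⁴ = 1.394×10¹¹ − 4.543×10¹¹ = -3.150×10¹¹ K⁴.
|P_net| = 0.72·5.67×10⁻⁸·5.027×10⁻⁵·3.150×10¹¹.

P_net ≈ 0.646 W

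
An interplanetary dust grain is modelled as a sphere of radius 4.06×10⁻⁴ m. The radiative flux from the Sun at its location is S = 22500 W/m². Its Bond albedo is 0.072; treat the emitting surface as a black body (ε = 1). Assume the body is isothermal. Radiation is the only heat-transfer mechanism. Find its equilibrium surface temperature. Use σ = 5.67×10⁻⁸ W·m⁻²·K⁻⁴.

At equilibrium, absorbed power = emitted power.
Absorbing cross-section = πr² = 5.178×10⁻⁷ m²; emitting surface = 4πr² = 2.071×10⁻⁶ m² (ratio 4).
(1−a)S·A_cross = εσ·A_surf·T⁴  ⇒  T⁴ = (1−a)S/(4σ).
T⁴ = 0.928·22500/(4·5.67×10⁻⁸) = 9.206×10¹⁰ K⁴.
T = (9.206×10¹⁰)^(1/4).

T ≈ 551 K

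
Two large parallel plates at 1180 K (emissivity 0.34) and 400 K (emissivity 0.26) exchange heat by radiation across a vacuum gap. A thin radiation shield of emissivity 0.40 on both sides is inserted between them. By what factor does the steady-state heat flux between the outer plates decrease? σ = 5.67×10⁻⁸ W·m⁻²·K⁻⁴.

Without shield: q₀ = σΔ(T⁴)/(1/ε₁+1/ε₂−1) with denominator 5.787.
With shield the two gaps are in series; the resistances add: (1/ε₁+1/ε_s−1)+(1/ε_s+1/ε₂−1) = 4.441+5.346 = 9.787.
Heat-flux ratio q₀/q = 9.787/5.787.

factor ≈ 1.69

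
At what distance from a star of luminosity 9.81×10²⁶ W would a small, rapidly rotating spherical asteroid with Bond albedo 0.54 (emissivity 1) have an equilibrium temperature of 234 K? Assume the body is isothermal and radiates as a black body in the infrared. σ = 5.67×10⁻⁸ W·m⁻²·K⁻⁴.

For an isothermal black-emitting sphere, (1−a)S·πr² = σ·4πr²·T⁴ ⇒ S = 4σT⁴/(1−a).
S = 4·5.67×10⁻⁸·(234)⁴/0.460 = 1478 W/m².
Flux falls as S = L/(4πd²), so d = √(L/(4πS)) = √(9.81×10²⁶/(4π·1478)).

d ≈ 2.30×10¹¹ m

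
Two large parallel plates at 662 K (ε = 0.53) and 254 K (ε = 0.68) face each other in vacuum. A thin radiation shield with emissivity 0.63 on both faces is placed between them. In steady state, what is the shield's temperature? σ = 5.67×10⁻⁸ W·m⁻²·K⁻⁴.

T_s ≈ 547 K

In steady state the net flux on the hot side equals that on the cold side.
σ(T₁⁴−T_s⁴)/D₁ = σ(T_s⁴−T₂⁴)/D₂, with D₁ = 1/ε₁+1/ε_s−1 = 2.474, D₂ = 1/ε_s+1/ε₂−1 = 2.058.
Solve for T_s⁴: T_s⁴ = (D₂·T₁⁴ + D₁·T₂⁴)/(D₁+D₂) = 8.948×10¹⁰ K⁴.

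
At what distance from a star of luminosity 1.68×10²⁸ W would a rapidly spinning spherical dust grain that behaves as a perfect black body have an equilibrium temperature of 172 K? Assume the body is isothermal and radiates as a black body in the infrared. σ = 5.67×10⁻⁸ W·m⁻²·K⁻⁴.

For an isothermal black-emitting sphere, (1−a)S·πr² = σ·4πr²·T⁴ ⇒ S = 4σT⁴/(1−a).
S = 4·5.67×10⁻⁸·(172)⁴/1.00 = 198.5 W/m².
Flux falls as S = L/(4πd²), so d = √(L/(4πS)) = √(1.68×10²⁸/(4π·198.5)).

d ≈ 2.60×10¹² m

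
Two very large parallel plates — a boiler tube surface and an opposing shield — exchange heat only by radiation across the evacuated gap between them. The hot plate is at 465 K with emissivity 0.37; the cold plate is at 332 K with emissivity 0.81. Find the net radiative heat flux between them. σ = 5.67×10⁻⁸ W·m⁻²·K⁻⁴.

q ≈ 668 W/m²

For two infinite grey parallel plates, q = σ(T₁⁴ − T₂⁴)/(1/ε₁ + 1/ε₂ − 1).
T₁⁴ − T₂⁴ = 4.675×10¹⁰ − 1.215×10¹⁰ = 3.460×10¹⁰ K⁴.
1/ε₁ + 1/ε₂ − 1 = 2.703 + 1.235 − 1 = 2.937.
q = 5.67×10⁻⁸ × 3.460×10¹⁰ / 2.937.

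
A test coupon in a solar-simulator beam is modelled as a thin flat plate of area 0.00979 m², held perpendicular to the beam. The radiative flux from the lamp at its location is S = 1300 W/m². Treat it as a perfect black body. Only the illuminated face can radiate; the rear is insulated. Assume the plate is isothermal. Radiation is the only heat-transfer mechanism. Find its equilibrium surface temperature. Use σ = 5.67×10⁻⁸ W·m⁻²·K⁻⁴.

T ≈ 389 K

At equilibrium, absorbed power = emitted power.
Absorbing cross-section = A = 0.009790 m²; emitting surface = A = 0.009790 m² (ratio 1).
S·A_cross = εσ·A_surf·T⁴  ⇒  T⁴ = S/(1σ).
T⁴ = 1.00·1300/(1·5.67×10⁻⁸) = 2.293×10¹⁰ K⁴.
T = (2.293×10¹⁰)^(1/4).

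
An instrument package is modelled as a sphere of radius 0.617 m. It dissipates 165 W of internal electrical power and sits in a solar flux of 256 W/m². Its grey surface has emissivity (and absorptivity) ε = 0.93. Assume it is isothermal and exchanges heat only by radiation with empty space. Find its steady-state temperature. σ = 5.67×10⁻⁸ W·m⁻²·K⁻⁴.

At steady state, absorbed solar power + internal power = radiated power.
Absorbed: α·S·A_cross = 0.93·256·1.196 = 284.7 W (cross-section πr²).
Total input = 284.7 + 165 = 449.7 W.
Radiated: εσ·A_surf·T⁴ with A_surf = 4πr² = 4.784 m².
T⁴ = 449.7/(0.93·5.67×10⁻⁸·4.784) = 1.783×10⁹ K⁴.

T ≈ 205 K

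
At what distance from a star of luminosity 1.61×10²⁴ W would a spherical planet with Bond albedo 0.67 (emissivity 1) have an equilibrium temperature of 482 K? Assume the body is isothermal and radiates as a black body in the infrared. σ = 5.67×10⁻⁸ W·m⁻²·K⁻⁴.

For an isothermal black-emitting sphere, (1−a)S·πr² = σ·4πr²·T⁴ ⇒ S = 4σT⁴/(1−a).
S = 4·5.67×10⁻⁸·(482)⁴/0.330 = 37100 W/m².
Flux falls as S = L/(4πd²), so d = √(L/(4πS)) = √(1.61×10²⁴/(4π·37100)).

d ≈ 1.86×10⁹ m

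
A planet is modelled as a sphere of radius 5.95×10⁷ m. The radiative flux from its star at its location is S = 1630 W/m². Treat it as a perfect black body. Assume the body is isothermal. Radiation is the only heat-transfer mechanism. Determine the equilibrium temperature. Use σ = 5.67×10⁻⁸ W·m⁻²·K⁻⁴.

At equilibrium, absorbed power = emitted power.
Absorbing cross-section = πr² = 1.112×10¹⁶ m²; emitting surface = 4πr² = 4.449×10¹⁶ m² (ratio 4).
S·A_cross = εσ·A_surf·T⁴  ⇒  T⁴ = S/(4σ).
T⁴ = 1.00·1630/(4·5.67×10⁻⁸) = 7.187×10⁹ K⁴.
T = (7.187×10⁹)^(1/4).

T ≈ 291 K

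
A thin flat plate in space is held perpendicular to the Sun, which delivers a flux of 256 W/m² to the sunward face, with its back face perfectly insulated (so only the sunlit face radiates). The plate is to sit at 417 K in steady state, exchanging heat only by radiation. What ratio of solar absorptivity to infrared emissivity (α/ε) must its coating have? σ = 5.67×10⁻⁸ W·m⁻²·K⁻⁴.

α/ε ≈ 6.70

Balance: αS·A = εσ·1A·T⁴ ⇒ α/ε = σT⁴/S.
α/ε = 5.67×10⁻⁸·(417)⁴/256 = 5.67×10⁻⁸·3.024×10¹⁰/256.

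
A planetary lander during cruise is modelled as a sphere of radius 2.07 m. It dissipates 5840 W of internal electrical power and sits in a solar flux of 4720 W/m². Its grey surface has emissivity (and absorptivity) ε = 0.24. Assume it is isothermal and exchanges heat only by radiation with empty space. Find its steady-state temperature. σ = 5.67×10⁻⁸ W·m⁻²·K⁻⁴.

At steady state, absorbed solar power + internal power = radiated power.
Absorbed: α·S·A_cross = 0.24·4720·13.46 = 15250 W (cross-section πr²).
Total input = 15250 + 5840 = 21090 W.
Radiated: εσ·A_surf·T⁴ with A_surf = 4πr² = 53.85 m².
T⁴ = 21090/(0.24·5.67×10⁻⁸·53.85) = 2.878×10¹⁰ K⁴.

T ≈ 412 K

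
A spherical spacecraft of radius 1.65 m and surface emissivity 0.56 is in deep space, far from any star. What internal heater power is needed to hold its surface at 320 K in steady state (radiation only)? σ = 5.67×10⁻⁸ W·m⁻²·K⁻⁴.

P = εσ·4πr²·T⁴.
4πr² = 34.21 m²; T⁴ = 1.049×10¹⁰ K⁴.
P = 0.56·5.67×10⁻⁸·34.21·1.049×10¹⁰.

P ≈ 11400 W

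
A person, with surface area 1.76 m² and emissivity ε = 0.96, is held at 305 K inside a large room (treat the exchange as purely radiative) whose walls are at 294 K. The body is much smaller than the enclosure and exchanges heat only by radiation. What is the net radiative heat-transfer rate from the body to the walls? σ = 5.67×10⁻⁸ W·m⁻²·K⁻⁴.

For a small grey body in a large enclosure: P_net = εσA(T_body⁴ − T_wall⁴).
A = 1.76 m²; T_body⁴ − T_wall⁴ = 8.654×10⁹ − 7.471×10⁹ = 1.182×10⁹ K⁴.
|P_net| = 0.96·5.67×10⁻⁸·1.760·1.182×10⁹.

P_net ≈ 113 W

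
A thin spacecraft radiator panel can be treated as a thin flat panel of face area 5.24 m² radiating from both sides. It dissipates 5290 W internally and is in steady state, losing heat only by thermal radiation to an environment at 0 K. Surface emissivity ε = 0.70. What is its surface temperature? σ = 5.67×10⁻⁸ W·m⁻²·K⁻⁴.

Steady state: internal power = radiated power, P = εσA T⁴.
Radiating area A = 2·5.24 = 10.48 m².
T⁴ = P/(εσA) = 5290/(0.70·5.67×10⁻⁸·10.48) = 1.272×10¹⁰ K⁴.
T = (1.272×10¹⁰)^(1/4).

T ≈ 336 K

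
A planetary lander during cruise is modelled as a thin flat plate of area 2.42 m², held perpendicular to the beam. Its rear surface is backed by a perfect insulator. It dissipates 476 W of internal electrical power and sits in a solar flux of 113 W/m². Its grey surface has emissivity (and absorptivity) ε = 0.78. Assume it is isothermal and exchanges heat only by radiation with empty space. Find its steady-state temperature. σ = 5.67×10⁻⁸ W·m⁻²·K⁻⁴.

T ≈ 283 K

At steady state, absorbed solar power + internal power = radiated power.
Absorbed: α·S·A_cross = 0.78·113·2.420 = 213.3 W (cross-section A).
Total input = 213.3 + 476 = 689.3 W.
Radiated: εσ·A_surf·T⁴ with A_surf = A = 2.420 m².
T⁴ = 689.3/(0.78·5.67×10⁻⁸·2.420) = 6.440×10⁹ K⁴.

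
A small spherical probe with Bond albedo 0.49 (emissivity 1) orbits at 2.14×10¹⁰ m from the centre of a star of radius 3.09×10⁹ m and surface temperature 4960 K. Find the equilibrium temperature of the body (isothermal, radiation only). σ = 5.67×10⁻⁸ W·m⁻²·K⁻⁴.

The star's surface emits σT_*⁴; at distance d the flux is S = σT_*⁴(R_*/d)².
S = 5.67×10⁻⁸·(4960)⁴·(3.09×10⁹/2.14×10¹⁰)² = 7.155×10⁵ W/m².
For an isothermal sphere T⁴ = (1−a)S/(4σ) = 1.609×10¹² K⁴.

T ≈ 1130 K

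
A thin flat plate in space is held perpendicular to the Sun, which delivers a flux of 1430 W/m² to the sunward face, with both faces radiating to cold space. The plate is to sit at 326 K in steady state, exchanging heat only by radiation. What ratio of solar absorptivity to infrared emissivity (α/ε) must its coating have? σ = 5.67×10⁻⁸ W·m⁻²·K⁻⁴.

α/ε ≈ 0.896

Balance: αS·A = εσ·2A·T⁴ ⇒ α/ε = 2σT⁴/S.
α/ε = 2·5.67×10⁻⁸·(326)⁴/1430 = 2·5.67×10⁻⁸·1.129×10¹⁰/1430.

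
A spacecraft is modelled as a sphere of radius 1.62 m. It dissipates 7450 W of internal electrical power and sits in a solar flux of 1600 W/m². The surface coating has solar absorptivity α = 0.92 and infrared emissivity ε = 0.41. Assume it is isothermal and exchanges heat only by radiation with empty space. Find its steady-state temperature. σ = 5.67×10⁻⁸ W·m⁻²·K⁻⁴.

At steady state, absorbed solar power + internal power = radiated power.
Absorbed: α·S·A_cross = 0.92·1600·8.245 = 12140 W (cross-section πr²).
Total input = 12140 + 7450 = 19590 W.
Radiated: εσ·A_surf·T⁴ with A_surf = 4πr² = 32.98 m².
T⁴ = 19590/(0.41·5.67×10⁻⁸·32.98) = 2.555×10¹⁰ K⁴.

T ≈ 400 K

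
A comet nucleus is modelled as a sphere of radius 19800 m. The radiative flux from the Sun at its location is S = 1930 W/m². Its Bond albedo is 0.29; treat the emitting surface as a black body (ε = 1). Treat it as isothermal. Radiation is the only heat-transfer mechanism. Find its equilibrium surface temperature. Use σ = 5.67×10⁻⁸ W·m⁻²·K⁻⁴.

At equilibrium, absorbed power = emitted power.
Absorbing cross-section = πr² = 1.232×10⁹ m²; emitting surface = 4πr² = 4.927×10⁹ m² (ratio 4).
(1−a)S·A_cross = εσ·A_surf·T⁴  ⇒  T⁴ = (1−a)S/(4σ).
T⁴ = 0.710·1930/(4·5.67×10⁻⁸) = 6.042×10⁹ K⁴.
T = (6.042×10⁹)^(1/4).

T ≈ 279 K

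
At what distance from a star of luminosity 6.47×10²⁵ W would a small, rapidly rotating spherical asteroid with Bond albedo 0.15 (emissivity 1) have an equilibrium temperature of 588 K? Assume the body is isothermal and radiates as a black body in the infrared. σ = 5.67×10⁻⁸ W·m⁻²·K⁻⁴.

For an isothermal black-emitting sphere, (1−a)S·πr² = σ·4πr²·T⁴ ⇒ S = 4σT⁴/(1−a).
S = 4·5.67×10⁻⁸·(588)⁴/0.850 = 31900 W/m².
Flux falls as S = L/(4πd²), so d = √(L/(4πS)) = √(6.47×10²⁵/(4π·31900)).

d ≈ 1.27×10¹⁰ m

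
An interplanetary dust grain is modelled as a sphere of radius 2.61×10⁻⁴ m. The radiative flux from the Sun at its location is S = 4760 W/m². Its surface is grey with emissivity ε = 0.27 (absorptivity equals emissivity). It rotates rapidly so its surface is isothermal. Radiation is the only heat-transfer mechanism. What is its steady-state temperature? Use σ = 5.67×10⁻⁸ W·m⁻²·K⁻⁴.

T ≈ 381 K

At equilibrium, absorbed power = emitted power.
Absorbing cross-section = πr² = 2.140×10⁻⁷ m²; emitting surface = 4πr² = 8.560×10⁻⁷ m² (ratio 4).
εS·A_cross = εσ·A_surf·T⁴  ⇒  T⁴ = S/(4σ)   (ε cancels).
T⁴ = 4760/(4·5.67×10⁻⁸) = 2.099×10¹⁰ K⁴.
T = (2.099×10¹⁰)^(1/4).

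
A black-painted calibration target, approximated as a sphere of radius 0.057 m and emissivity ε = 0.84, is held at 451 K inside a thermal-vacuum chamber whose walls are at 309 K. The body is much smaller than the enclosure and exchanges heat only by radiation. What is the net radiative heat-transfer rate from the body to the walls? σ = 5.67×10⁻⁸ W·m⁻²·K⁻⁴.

P_net ≈ 62.7 W

For a small grey body in a large enclosure: P_net = εσA(T_body⁴ − T_wall⁴).
A = 4πr² = 0.04083 m²; T_body⁴ − T_wall⁴ = 4.137×10¹⁰ − 9.117×10⁹ = 3.226×10¹⁰ K⁴.
|P_net| = 0.84·5.67×10⁻⁸·0.04083·3.226×10¹⁰.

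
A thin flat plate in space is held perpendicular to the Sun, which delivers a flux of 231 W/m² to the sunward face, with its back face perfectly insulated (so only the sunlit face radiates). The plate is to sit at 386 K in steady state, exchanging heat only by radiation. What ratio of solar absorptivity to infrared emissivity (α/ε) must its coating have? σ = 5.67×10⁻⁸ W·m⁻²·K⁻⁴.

Balance: αS·A = εσ·1A·T⁴ ⇒ α/ε = σT⁴/S.
α/ε = 5.67×10⁻⁸·(386)⁴/231 = 5.67×10⁻⁸·2.220×10¹⁰/231.

α/ε ≈ 5.45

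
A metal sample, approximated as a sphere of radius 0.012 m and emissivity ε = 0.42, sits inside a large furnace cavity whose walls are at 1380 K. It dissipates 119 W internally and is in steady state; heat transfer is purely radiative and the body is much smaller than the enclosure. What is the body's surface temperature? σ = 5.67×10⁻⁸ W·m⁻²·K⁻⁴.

T ≈ 1590 K

For a small grey body in a large enclosure, net radiated power = εσA(T⁴ − T_w⁴).
Steady state: P = εσA(T⁴ − T_w⁴) with A = 4πr² = 0.001810 m².
T⁴ = P/(εσA) + T_w⁴ = 119/(0.42·5.67×10⁻⁸·0.001810) + (1380)⁴
    = 2.761×10¹² + 3.627×10¹² = 6.388×10¹² K⁴.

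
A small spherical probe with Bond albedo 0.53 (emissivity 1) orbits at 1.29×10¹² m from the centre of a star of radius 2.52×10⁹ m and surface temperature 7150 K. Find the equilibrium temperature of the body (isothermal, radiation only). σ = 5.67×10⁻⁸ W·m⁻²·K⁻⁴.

T ≈ 185 K

The star's surface emits σT_*⁴; at distance d the flux is S = σT_*⁴(R_*/d)².
S = 5.67×10⁻⁸·(7150)⁴·(2.52×10⁹/1.29×10¹²)² = 565.5 W/m².
For an isothermal sphere T⁴ = (1−a)S/(4σ) = 1.172×10⁹ K⁴.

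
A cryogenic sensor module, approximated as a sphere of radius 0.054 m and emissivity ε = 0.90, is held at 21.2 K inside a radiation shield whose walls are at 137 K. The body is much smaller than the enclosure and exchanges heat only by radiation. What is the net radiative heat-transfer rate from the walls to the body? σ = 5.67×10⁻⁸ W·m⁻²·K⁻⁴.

For a small grey body in a large enclosure: P_net = εσA(T_body⁴ − T_wall⁴).
A = 4πr² = 0.03664 m²; T_body⁴ − T_wall⁴ = 2.020×10⁵ − 3.523×10⁸ = -3.521×10⁸ K⁴.
|P_net| = 0.90·5.67×10⁻⁸·0.03664·3.521×10⁸.

P_net ≈ 0.658 W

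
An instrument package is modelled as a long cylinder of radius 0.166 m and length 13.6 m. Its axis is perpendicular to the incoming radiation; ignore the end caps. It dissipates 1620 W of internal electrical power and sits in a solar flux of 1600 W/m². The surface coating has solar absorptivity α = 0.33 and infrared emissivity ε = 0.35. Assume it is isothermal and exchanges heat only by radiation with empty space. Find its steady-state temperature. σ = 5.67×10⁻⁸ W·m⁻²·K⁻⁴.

T ≈ 345 K

At steady state, absorbed solar power + internal power = radiated power.
Absorbed: α·S·A_cross = 0.33·1600·4.515 = 2384 W (cross-section 2rL).
Total input = 2384 + 1620 = 4004 W.
Radiated: εσ·A_surf·T⁴ with A_surf = 2πrL = 14.18 m².
T⁴ = 4004/(0.35·5.67×10⁻⁸·14.18) = 1.422×10¹⁰ K⁴.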